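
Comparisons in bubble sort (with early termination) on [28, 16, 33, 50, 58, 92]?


Algorithm: bubble sort (with early termination)
Input: [28, 16, 33, 50, 58, 92]
Sorted: [16, 28, 33, 50, 58, 92]

9


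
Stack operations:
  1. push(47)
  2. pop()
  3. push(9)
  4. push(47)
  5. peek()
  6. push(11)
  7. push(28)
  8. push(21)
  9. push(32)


push(47) -> [47]
pop()->47, []
push(9) -> [9]
push(47) -> [9, 47]
peek()->47
push(11) -> [9, 47, 11]
push(28) -> [9, 47, 11, 28]
push(21) -> [9, 47, 11, 28, 21]
push(32) -> [9, 47, 11, 28, 21, 32]

Final stack: [9, 47, 11, 28, 21, 32]


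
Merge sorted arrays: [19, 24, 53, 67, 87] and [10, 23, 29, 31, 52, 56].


Take 10 from B
Take 19 from A
Take 23 from B
Take 24 from A
Take 29 from B
Take 31 from B
Take 52 from B
Take 53 from A
Take 56 from B

Merged: [10, 19, 23, 24, 29, 31, 52, 53, 56, 67, 87]


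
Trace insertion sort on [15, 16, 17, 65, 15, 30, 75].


Initial: [15, 16, 17, 65, 15, 30, 75]
Insert 16: [15, 16, 17, 65, 15, 30, 75]
Insert 17: [15, 16, 17, 65, 15, 30, 75]
Insert 65: [15, 16, 17, 65, 15, 30, 75]
Insert 15: [15, 15, 16, 17, 65, 30, 75]
Insert 30: [15, 15, 16, 17, 30, 65, 75]
Insert 75: [15, 15, 16, 17, 30, 65, 75]

Sorted: [15, 15, 16, 17, 30, 65, 75]


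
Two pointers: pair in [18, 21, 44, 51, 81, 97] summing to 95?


lo=0(18)+hi=5(97)=115
lo=0(18)+hi=4(81)=99
lo=0(18)+hi=3(51)=69
lo=1(21)+hi=3(51)=72
lo=2(44)+hi=3(51)=95

Yes: 44+51=95


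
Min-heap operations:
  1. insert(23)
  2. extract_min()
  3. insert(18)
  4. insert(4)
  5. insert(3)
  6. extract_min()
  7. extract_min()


insert(23) -> [23]
extract_min()->23, []
insert(18) -> [18]
insert(4) -> [4, 18]
insert(3) -> [3, 18, 4]
extract_min()->3, [4, 18]
extract_min()->4, [18]

Final heap: [18]


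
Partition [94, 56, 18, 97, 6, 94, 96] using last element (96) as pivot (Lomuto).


Pivot: 96
  94 <= 96: advance i (no swap)
  56 <= 96: advance i (no swap)
  18 <= 96: advance i (no swap)
  6 <= 96: swap -> [94, 56, 18, 6, 97, 94, 96]
  94 <= 96: swap -> [94, 56, 18, 6, 94, 97, 96]
Place pivot at 5: [94, 56, 18, 6, 94, 96, 97]

Partitioned: [94, 56, 18, 6, 94, 96, 97]


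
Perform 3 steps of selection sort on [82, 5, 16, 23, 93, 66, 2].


Initial: [82, 5, 16, 23, 93, 66, 2]
Step 1: min=2 at 6
  Swap: [2, 5, 16, 23, 93, 66, 82]
Step 2: min=5 at 1
  Swap: [2, 5, 16, 23, 93, 66, 82]
Step 3: min=16 at 2
  Swap: [2, 5, 16, 23, 93, 66, 82]

After 3 steps: [2, 5, 16, 23, 93, 66, 82]


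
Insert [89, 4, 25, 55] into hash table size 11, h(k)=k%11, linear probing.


Insert 89: h=1 -> slot 1
Insert 4: h=4 -> slot 4
Insert 25: h=3 -> slot 3
Insert 55: h=0 -> slot 0

Table: [55, 89, None, 25, 4, None, None, None, None, None, None]


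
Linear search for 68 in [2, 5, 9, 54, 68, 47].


i=0: 2!=68
i=1: 5!=68
i=2: 9!=68
i=3: 54!=68
i=4: 68==68 found!

Found at 4, 5 comps


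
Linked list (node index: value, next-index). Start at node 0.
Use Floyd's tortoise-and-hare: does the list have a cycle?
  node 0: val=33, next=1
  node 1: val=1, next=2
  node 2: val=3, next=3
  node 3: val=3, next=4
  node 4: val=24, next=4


Floyd's tortoise (slow, +1) and hare (fast, +2):
  init: slow=0, fast=0
  step 1: slow=1, fast=2
  step 2: slow=2, fast=4
  step 3: slow=3, fast=4
  step 4: slow=4, fast=4
  slow == fast at node 4: cycle detected

Cycle: yes


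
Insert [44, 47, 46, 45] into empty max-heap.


Insert 44: [44]
Insert 47: [47, 44]
Insert 46: [47, 44, 46]
Insert 45: [47, 45, 46, 44]

Final heap: [47, 45, 46, 44]


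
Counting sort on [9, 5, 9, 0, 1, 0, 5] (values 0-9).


Input: [9, 5, 9, 0, 1, 0, 5]
Counts: [2, 1, 0, 0, 0, 2, 0, 0, 0, 2]

Sorted: [0, 0, 1, 5, 5, 9, 9]


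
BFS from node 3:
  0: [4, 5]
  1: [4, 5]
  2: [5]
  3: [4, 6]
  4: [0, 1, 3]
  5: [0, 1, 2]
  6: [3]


Visit 3, enqueue [4, 6]
Visit 4, enqueue [0, 1]
Visit 6, enqueue []
Visit 0, enqueue [5]
Visit 1, enqueue []
Visit 5, enqueue [2]
Visit 2, enqueue []

BFS order: [3, 4, 6, 0, 1, 5, 2]


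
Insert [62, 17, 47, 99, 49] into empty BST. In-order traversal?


Insert 62: root
Insert 17: L from 62
Insert 47: L from 62 -> R from 17
Insert 99: R from 62
Insert 49: L from 62 -> R from 17 -> R from 47

In-order: [17, 47, 49, 62, 99]


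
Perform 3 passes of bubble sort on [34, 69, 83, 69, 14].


Initial: [34, 69, 83, 69, 14]
Pass 1: [34, 69, 69, 14, 83] (2 swaps)
Pass 2: [34, 69, 14, 69, 83] (1 swaps)
Pass 3: [34, 14, 69, 69, 83] (1 swaps)

After 3 passes: [34, 14, 69, 69, 83]


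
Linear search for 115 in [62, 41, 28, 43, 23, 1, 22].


i=0: 62!=115
i=1: 41!=115
i=2: 28!=115
i=3: 43!=115
i=4: 23!=115
i=5: 1!=115
i=6: 22!=115

Not found, 7 comps


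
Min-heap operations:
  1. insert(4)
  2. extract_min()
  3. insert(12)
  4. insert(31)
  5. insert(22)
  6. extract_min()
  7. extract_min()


insert(4) -> [4]
extract_min()->4, []
insert(12) -> [12]
insert(31) -> [12, 31]
insert(22) -> [12, 31, 22]
extract_min()->12, [22, 31]
extract_min()->22, [31]

Final heap: [31]


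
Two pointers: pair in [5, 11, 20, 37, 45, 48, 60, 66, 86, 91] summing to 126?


lo=0(5)+hi=9(91)=96
lo=1(11)+hi=9(91)=102
lo=2(20)+hi=9(91)=111
lo=3(37)+hi=9(91)=128
lo=3(37)+hi=8(86)=123
lo=4(45)+hi=8(86)=131
lo=4(45)+hi=7(66)=111
lo=5(48)+hi=7(66)=114
lo=6(60)+hi=7(66)=126

Yes: 60+66=126


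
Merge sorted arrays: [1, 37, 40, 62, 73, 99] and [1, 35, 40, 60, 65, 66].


Take 1 from A
Take 1 from B
Take 35 from B
Take 37 from A
Take 40 from A
Take 40 from B
Take 60 from B
Take 62 from A
Take 65 from B
Take 66 from B

Merged: [1, 1, 35, 37, 40, 40, 60, 62, 65, 66, 73, 99]


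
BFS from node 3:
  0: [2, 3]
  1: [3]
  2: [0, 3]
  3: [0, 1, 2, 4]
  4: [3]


Visit 3, enqueue [0, 1, 2, 4]
Visit 0, enqueue []
Visit 1, enqueue []
Visit 2, enqueue []
Visit 4, enqueue []

BFS order: [3, 0, 1, 2, 4]


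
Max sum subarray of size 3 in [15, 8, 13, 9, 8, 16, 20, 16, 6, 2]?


[0:3]: 36
[1:4]: 30
[2:5]: 30
[3:6]: 33
[4:7]: 44
[5:8]: 52
[6:9]: 42
[7:10]: 24

Max: 52 at [5:8]


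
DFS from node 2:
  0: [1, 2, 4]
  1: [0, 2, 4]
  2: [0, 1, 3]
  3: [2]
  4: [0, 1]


Visit 2, push [3, 1, 0]
Visit 0, push [4, 1]
Visit 1, push [4]
Visit 4, push []
Visit 3, push []

DFS order: [2, 0, 1, 4, 3]


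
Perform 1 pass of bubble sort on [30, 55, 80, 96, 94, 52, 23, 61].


Initial: [30, 55, 80, 96, 94, 52, 23, 61]
Pass 1: [30, 55, 80, 94, 52, 23, 61, 96] (4 swaps)

After 1 pass: [30, 55, 80, 94, 52, 23, 61, 96]


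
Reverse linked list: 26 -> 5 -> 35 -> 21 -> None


Step 1: curr=26, set curr.next=prev(None) | reversed so far: 26
Step 2: curr=5, set curr.next=prev(26) | reversed so far: 5 -> 26
Step 3: curr=35, set curr.next=prev(5) | reversed so far: 35 -> 5 -> 26
Step 4: curr=21, set curr.next=prev(35) | reversed so far: 21 -> 35 -> 5 -> 26

21 -> 35 -> 5 -> 26 -> None


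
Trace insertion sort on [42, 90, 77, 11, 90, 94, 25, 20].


Initial: [42, 90, 77, 11, 90, 94, 25, 20]
Insert 90: [42, 90, 77, 11, 90, 94, 25, 20]
Insert 77: [42, 77, 90, 11, 90, 94, 25, 20]
Insert 11: [11, 42, 77, 90, 90, 94, 25, 20]
Insert 90: [11, 42, 77, 90, 90, 94, 25, 20]
Insert 94: [11, 42, 77, 90, 90, 94, 25, 20]
Insert 25: [11, 25, 42, 77, 90, 90, 94, 20]
Insert 20: [11, 20, 25, 42, 77, 90, 90, 94]

Sorted: [11, 20, 25, 42, 77, 90, 90, 94]


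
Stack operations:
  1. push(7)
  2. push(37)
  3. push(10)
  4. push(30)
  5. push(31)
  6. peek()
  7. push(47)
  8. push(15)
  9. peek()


push(7) -> [7]
push(37) -> [7, 37]
push(10) -> [7, 37, 10]
push(30) -> [7, 37, 10, 30]
push(31) -> [7, 37, 10, 30, 31]
peek()->31
push(47) -> [7, 37, 10, 30, 31, 47]
push(15) -> [7, 37, 10, 30, 31, 47, 15]
peek()->15

Final stack: [7, 37, 10, 30, 31, 47, 15]


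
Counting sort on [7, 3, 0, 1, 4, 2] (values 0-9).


Input: [7, 3, 0, 1, 4, 2]
Counts: [1, 1, 1, 1, 1, 0, 0, 1, 0, 0]

Sorted: [0, 1, 2, 3, 4, 7]


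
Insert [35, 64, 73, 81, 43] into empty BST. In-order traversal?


Insert 35: root
Insert 64: R from 35
Insert 73: R from 35 -> R from 64
Insert 81: R from 35 -> R from 64 -> R from 73
Insert 43: R from 35 -> L from 64

In-order: [35, 43, 64, 73, 81]


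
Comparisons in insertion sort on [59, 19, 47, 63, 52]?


Algorithm: insertion sort
Input: [59, 19, 47, 63, 52]
Sorted: [19, 47, 52, 59, 63]

7


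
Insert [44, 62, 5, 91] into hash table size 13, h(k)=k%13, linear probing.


Insert 44: h=5 -> slot 5
Insert 62: h=10 -> slot 10
Insert 5: h=5, 1 probes -> slot 6
Insert 91: h=0 -> slot 0

Table: [91, None, None, None, None, 44, 5, None, None, None, 62, None, None]


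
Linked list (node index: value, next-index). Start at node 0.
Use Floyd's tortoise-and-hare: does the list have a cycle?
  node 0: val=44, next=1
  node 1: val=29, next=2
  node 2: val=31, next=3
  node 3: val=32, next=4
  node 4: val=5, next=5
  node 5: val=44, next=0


Floyd's tortoise (slow, +1) and hare (fast, +2):
  init: slow=0, fast=0
  step 1: slow=1, fast=2
  step 2: slow=2, fast=4
  step 3: slow=3, fast=0
  step 4: slow=4, fast=2
  step 5: slow=5, fast=4
  step 6: slow=0, fast=0
  slow == fast at node 0: cycle detected

Cycle: yes


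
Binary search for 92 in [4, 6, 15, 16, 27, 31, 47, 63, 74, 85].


Step 1: lo=0, hi=9, mid=4, val=27
Step 2: lo=5, hi=9, mid=7, val=63
Step 3: lo=8, hi=9, mid=8, val=74
Step 4: lo=9, hi=9, mid=9, val=85

Not found


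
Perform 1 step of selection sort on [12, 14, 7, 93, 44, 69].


Initial: [12, 14, 7, 93, 44, 69]
Step 1: min=7 at 2
  Swap: [7, 14, 12, 93, 44, 69]

After 1 step: [7, 14, 12, 93, 44, 69]


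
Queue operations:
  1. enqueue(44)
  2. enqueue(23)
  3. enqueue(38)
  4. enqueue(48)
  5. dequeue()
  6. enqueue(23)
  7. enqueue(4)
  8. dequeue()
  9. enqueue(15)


enqueue(44) -> [44]
enqueue(23) -> [44, 23]
enqueue(38) -> [44, 23, 38]
enqueue(48) -> [44, 23, 38, 48]
dequeue()->44, [23, 38, 48]
enqueue(23) -> [23, 38, 48, 23]
enqueue(4) -> [23, 38, 48, 23, 4]
dequeue()->23, [38, 48, 23, 4]
enqueue(15) -> [38, 48, 23, 4, 15]

Final queue: [38, 48, 23, 4, 15]


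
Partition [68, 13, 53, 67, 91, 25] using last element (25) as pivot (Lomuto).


Pivot: 25
  13 <= 25: swap -> [13, 68, 53, 67, 91, 25]
Place pivot at 1: [13, 25, 53, 67, 91, 68]

Partitioned: [13, 25, 53, 67, 91, 68]


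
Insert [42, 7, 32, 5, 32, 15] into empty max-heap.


Insert 42: [42]
Insert 7: [42, 7]
Insert 32: [42, 7, 32]
Insert 5: [42, 7, 32, 5]
Insert 32: [42, 32, 32, 5, 7]
Insert 15: [42, 32, 32, 5, 7, 15]

Final heap: [42, 32, 32, 5, 7, 15]


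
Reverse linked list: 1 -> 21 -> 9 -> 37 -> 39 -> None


Step 1: curr=1, set curr.next=prev(None) | reversed so far: 1
Step 2: curr=21, set curr.next=prev(1) | reversed so far: 21 -> 1
Step 3: curr=9, set curr.next=prev(21) | reversed so far: 9 -> 21 -> 1
Step 4: curr=37, set curr.next=prev(9) | reversed so far: 37 -> 9 -> 21 -> 1
Step 5: curr=39, set curr.next=prev(37) | reversed so far: 39 -> 37 -> 9 -> 21 -> 1

39 -> 37 -> 9 -> 21 -> 1 -> None


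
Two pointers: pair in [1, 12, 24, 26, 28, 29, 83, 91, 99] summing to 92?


lo=0(1)+hi=8(99)=100
lo=0(1)+hi=7(91)=92

Yes: 1+91=92


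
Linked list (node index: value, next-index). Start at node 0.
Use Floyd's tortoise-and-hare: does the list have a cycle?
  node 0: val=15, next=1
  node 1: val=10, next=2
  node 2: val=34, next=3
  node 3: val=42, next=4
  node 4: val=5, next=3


Floyd's tortoise (slow, +1) and hare (fast, +2):
  init: slow=0, fast=0
  step 1: slow=1, fast=2
  step 2: slow=2, fast=4
  step 3: slow=3, fast=4
  step 4: slow=4, fast=4
  slow == fast at node 4: cycle detected

Cycle: yes


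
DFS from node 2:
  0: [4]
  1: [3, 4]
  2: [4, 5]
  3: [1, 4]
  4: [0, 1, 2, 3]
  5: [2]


Visit 2, push [5, 4]
Visit 4, push [3, 1, 0]
Visit 0, push []
Visit 1, push [3]
Visit 3, push []
Visit 5, push []

DFS order: [2, 4, 0, 1, 3, 5]


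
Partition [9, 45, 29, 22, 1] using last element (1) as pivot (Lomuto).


Pivot: 1
Place pivot at 0: [1, 45, 29, 22, 9]

Partitioned: [1, 45, 29, 22, 9]


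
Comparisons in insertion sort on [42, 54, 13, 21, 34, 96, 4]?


Algorithm: insertion sort
Input: [42, 54, 13, 21, 34, 96, 4]
Sorted: [4, 13, 21, 34, 42, 54, 96]

16


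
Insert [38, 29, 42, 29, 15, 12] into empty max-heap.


Insert 38: [38]
Insert 29: [38, 29]
Insert 42: [42, 29, 38]
Insert 29: [42, 29, 38, 29]
Insert 15: [42, 29, 38, 29, 15]
Insert 12: [42, 29, 38, 29, 15, 12]

Final heap: [42, 29, 38, 29, 15, 12]


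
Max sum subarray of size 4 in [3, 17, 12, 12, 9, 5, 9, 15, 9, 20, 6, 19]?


[0:4]: 44
[1:5]: 50
[2:6]: 38
[3:7]: 35
[4:8]: 38
[5:9]: 38
[6:10]: 53
[7:11]: 50
[8:12]: 54

Max: 54 at [8:12]


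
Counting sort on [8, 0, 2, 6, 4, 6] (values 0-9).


Input: [8, 0, 2, 6, 4, 6]
Counts: [1, 0, 1, 0, 1, 0, 2, 0, 1, 0]

Sorted: [0, 2, 4, 6, 6, 8]


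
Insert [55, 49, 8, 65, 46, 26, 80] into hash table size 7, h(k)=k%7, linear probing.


Insert 55: h=6 -> slot 6
Insert 49: h=0 -> slot 0
Insert 8: h=1 -> slot 1
Insert 65: h=2 -> slot 2
Insert 46: h=4 -> slot 4
Insert 26: h=5 -> slot 5
Insert 80: h=3 -> slot 3

Table: [49, 8, 65, 80, 46, 26, 55]


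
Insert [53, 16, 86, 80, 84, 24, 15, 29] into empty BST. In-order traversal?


Insert 53: root
Insert 16: L from 53
Insert 86: R from 53
Insert 80: R from 53 -> L from 86
Insert 84: R from 53 -> L from 86 -> R from 80
Insert 24: L from 53 -> R from 16
Insert 15: L from 53 -> L from 16
Insert 29: L from 53 -> R from 16 -> R from 24

In-order: [15, 16, 24, 29, 53, 80, 84, 86]


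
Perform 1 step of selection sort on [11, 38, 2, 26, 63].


Initial: [11, 38, 2, 26, 63]
Step 1: min=2 at 2
  Swap: [2, 38, 11, 26, 63]

After 1 step: [2, 38, 11, 26, 63]


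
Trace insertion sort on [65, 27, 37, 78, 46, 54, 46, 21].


Initial: [65, 27, 37, 78, 46, 54, 46, 21]
Insert 27: [27, 65, 37, 78, 46, 54, 46, 21]
Insert 37: [27, 37, 65, 78, 46, 54, 46, 21]
Insert 78: [27, 37, 65, 78, 46, 54, 46, 21]
Insert 46: [27, 37, 46, 65, 78, 54, 46, 21]
Insert 54: [27, 37, 46, 54, 65, 78, 46, 21]
Insert 46: [27, 37, 46, 46, 54, 65, 78, 21]
Insert 21: [21, 27, 37, 46, 46, 54, 65, 78]

Sorted: [21, 27, 37, 46, 46, 54, 65, 78]


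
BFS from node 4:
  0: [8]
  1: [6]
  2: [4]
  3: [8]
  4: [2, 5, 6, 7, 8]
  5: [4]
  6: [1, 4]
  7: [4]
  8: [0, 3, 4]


Visit 4, enqueue [2, 5, 6, 7, 8]
Visit 2, enqueue []
Visit 5, enqueue []
Visit 6, enqueue [1]
Visit 7, enqueue []
Visit 8, enqueue [0, 3]
Visit 1, enqueue []
Visit 0, enqueue []
Visit 3, enqueue []

BFS order: [4, 2, 5, 6, 7, 8, 1, 0, 3]


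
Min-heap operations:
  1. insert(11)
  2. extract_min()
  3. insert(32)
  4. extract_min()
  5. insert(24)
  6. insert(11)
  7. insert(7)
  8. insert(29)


insert(11) -> [11]
extract_min()->11, []
insert(32) -> [32]
extract_min()->32, []
insert(24) -> [24]
insert(11) -> [11, 24]
insert(7) -> [7, 24, 11]
insert(29) -> [7, 24, 11, 29]

Final heap: [7, 24, 11, 29]


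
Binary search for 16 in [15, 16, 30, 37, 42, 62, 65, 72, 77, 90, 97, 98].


Step 1: lo=0, hi=11, mid=5, val=62
Step 2: lo=0, hi=4, mid=2, val=30
Step 3: lo=0, hi=1, mid=0, val=15
Step 4: lo=1, hi=1, mid=1, val=16

Found at index 1


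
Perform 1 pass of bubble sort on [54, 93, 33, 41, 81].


Initial: [54, 93, 33, 41, 81]
Pass 1: [54, 33, 41, 81, 93] (3 swaps)

After 1 pass: [54, 33, 41, 81, 93]


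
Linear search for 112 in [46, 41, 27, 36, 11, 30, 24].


i=0: 46!=112
i=1: 41!=112
i=2: 27!=112
i=3: 36!=112
i=4: 11!=112
i=5: 30!=112
i=6: 24!=112

Not found, 7 comps


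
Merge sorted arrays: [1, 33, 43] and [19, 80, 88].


Take 1 from A
Take 19 from B
Take 33 from A
Take 43 from A

Merged: [1, 19, 33, 43, 80, 88]


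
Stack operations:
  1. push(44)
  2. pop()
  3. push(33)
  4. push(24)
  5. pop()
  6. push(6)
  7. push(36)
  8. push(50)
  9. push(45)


push(44) -> [44]
pop()->44, []
push(33) -> [33]
push(24) -> [33, 24]
pop()->24, [33]
push(6) -> [33, 6]
push(36) -> [33, 6, 36]
push(50) -> [33, 6, 36, 50]
push(45) -> [33, 6, 36, 50, 45]

Final stack: [33, 6, 36, 50, 45]


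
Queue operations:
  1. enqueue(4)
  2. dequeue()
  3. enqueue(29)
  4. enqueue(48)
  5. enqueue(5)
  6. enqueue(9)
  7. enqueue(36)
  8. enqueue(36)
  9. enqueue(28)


enqueue(4) -> [4]
dequeue()->4, []
enqueue(29) -> [29]
enqueue(48) -> [29, 48]
enqueue(5) -> [29, 48, 5]
enqueue(9) -> [29, 48, 5, 9]
enqueue(36) -> [29, 48, 5, 9, 36]
enqueue(36) -> [29, 48, 5, 9, 36, 36]
enqueue(28) -> [29, 48, 5, 9, 36, 36, 28]

Final queue: [29, 48, 5, 9, 36, 36, 28]


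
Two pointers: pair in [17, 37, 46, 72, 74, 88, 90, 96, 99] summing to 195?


lo=0(17)+hi=8(99)=116
lo=1(37)+hi=8(99)=136
lo=2(46)+hi=8(99)=145
lo=3(72)+hi=8(99)=171
lo=4(74)+hi=8(99)=173
lo=5(88)+hi=8(99)=187
lo=6(90)+hi=8(99)=189
lo=7(96)+hi=8(99)=195

Yes: 96+99=195


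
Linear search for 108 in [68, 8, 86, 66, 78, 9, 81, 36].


i=0: 68!=108
i=1: 8!=108
i=2: 86!=108
i=3: 66!=108
i=4: 78!=108
i=5: 9!=108
i=6: 81!=108
i=7: 36!=108

Not found, 8 comps


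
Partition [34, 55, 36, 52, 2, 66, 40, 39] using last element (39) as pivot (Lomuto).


Pivot: 39
  34 <= 39: advance i (no swap)
  36 <= 39: swap -> [34, 36, 55, 52, 2, 66, 40, 39]
  2 <= 39: swap -> [34, 36, 2, 52, 55, 66, 40, 39]
Place pivot at 3: [34, 36, 2, 39, 55, 66, 40, 52]

Partitioned: [34, 36, 2, 39, 55, 66, 40, 52]


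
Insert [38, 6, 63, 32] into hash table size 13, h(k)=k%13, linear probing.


Insert 38: h=12 -> slot 12
Insert 6: h=6 -> slot 6
Insert 63: h=11 -> slot 11
Insert 32: h=6, 1 probes -> slot 7

Table: [None, None, None, None, None, None, 6, 32, None, None, None, 63, 38]


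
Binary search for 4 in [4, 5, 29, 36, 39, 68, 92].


Step 1: lo=0, hi=6, mid=3, val=36
Step 2: lo=0, hi=2, mid=1, val=5
Step 3: lo=0, hi=0, mid=0, val=4

Found at index 0


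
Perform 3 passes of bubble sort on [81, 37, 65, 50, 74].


Initial: [81, 37, 65, 50, 74]
Pass 1: [37, 65, 50, 74, 81] (4 swaps)
Pass 2: [37, 50, 65, 74, 81] (1 swaps)
Pass 3: [37, 50, 65, 74, 81] (0 swaps)

After 3 passes: [37, 50, 65, 74, 81]


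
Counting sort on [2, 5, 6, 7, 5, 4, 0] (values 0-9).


Input: [2, 5, 6, 7, 5, 4, 0]
Counts: [1, 0, 1, 0, 1, 2, 1, 1, 0, 0]

Sorted: [0, 2, 4, 5, 5, 6, 7]


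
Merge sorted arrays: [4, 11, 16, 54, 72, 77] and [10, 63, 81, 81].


Take 4 from A
Take 10 from B
Take 11 from A
Take 16 from A
Take 54 from A
Take 63 from B
Take 72 from A
Take 77 from A

Merged: [4, 10, 11, 16, 54, 63, 72, 77, 81, 81]


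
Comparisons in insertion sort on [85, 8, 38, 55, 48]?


Algorithm: insertion sort
Input: [85, 8, 38, 55, 48]
Sorted: [8, 38, 48, 55, 85]

8


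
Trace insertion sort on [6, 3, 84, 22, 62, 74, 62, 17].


Initial: [6, 3, 84, 22, 62, 74, 62, 17]
Insert 3: [3, 6, 84, 22, 62, 74, 62, 17]
Insert 84: [3, 6, 84, 22, 62, 74, 62, 17]
Insert 22: [3, 6, 22, 84, 62, 74, 62, 17]
Insert 62: [3, 6, 22, 62, 84, 74, 62, 17]
Insert 74: [3, 6, 22, 62, 74, 84, 62, 17]
Insert 62: [3, 6, 22, 62, 62, 74, 84, 17]
Insert 17: [3, 6, 17, 22, 62, 62, 74, 84]

Sorted: [3, 6, 17, 22, 62, 62, 74, 84]


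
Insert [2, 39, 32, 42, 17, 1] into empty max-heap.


Insert 2: [2]
Insert 39: [39, 2]
Insert 32: [39, 2, 32]
Insert 42: [42, 39, 32, 2]
Insert 17: [42, 39, 32, 2, 17]
Insert 1: [42, 39, 32, 2, 17, 1]

Final heap: [42, 39, 32, 2, 17, 1]


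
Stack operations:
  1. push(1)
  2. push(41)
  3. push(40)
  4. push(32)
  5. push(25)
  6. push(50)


push(1) -> [1]
push(41) -> [1, 41]
push(40) -> [1, 41, 40]
push(32) -> [1, 41, 40, 32]
push(25) -> [1, 41, 40, 32, 25]
push(50) -> [1, 41, 40, 32, 25, 50]

Final stack: [1, 41, 40, 32, 25, 50]


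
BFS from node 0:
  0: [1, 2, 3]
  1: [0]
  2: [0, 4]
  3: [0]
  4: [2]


Visit 0, enqueue [1, 2, 3]
Visit 1, enqueue []
Visit 2, enqueue [4]
Visit 3, enqueue []
Visit 4, enqueue []

BFS order: [0, 1, 2, 3, 4]


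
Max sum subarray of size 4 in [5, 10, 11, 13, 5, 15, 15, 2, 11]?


[0:4]: 39
[1:5]: 39
[2:6]: 44
[3:7]: 48
[4:8]: 37
[5:9]: 43

Max: 48 at [3:7]


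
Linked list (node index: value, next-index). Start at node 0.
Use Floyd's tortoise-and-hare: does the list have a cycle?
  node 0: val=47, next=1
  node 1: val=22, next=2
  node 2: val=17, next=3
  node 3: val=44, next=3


Floyd's tortoise (slow, +1) and hare (fast, +2):
  init: slow=0, fast=0
  step 1: slow=1, fast=2
  step 2: slow=2, fast=3
  step 3: slow=3, fast=3
  slow == fast at node 3: cycle detected

Cycle: yes


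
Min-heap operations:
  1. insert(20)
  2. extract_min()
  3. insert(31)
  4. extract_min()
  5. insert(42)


insert(20) -> [20]
extract_min()->20, []
insert(31) -> [31]
extract_min()->31, []
insert(42) -> [42]

Final heap: [42]


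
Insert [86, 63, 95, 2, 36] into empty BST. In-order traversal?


Insert 86: root
Insert 63: L from 86
Insert 95: R from 86
Insert 2: L from 86 -> L from 63
Insert 36: L from 86 -> L from 63 -> R from 2

In-order: [2, 36, 63, 86, 95]


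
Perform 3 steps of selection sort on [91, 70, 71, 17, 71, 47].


Initial: [91, 70, 71, 17, 71, 47]
Step 1: min=17 at 3
  Swap: [17, 70, 71, 91, 71, 47]
Step 2: min=47 at 5
  Swap: [17, 47, 71, 91, 71, 70]
Step 3: min=70 at 5
  Swap: [17, 47, 70, 91, 71, 71]

After 3 steps: [17, 47, 70, 91, 71, 71]


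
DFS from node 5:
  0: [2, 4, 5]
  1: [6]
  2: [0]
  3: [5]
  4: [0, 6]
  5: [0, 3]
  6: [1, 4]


Visit 5, push [3, 0]
Visit 0, push [4, 2]
Visit 2, push []
Visit 4, push [6]
Visit 6, push [1]
Visit 1, push []
Visit 3, push []

DFS order: [5, 0, 2, 4, 6, 1, 3]


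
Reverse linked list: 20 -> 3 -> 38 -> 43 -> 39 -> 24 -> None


Step 1: curr=20, set curr.next=prev(None) | reversed so far: 20
Step 2: curr=3, set curr.next=prev(20) | reversed so far: 3 -> 20
Step 3: curr=38, set curr.next=prev(3) | reversed so far: 38 -> 3 -> 20
Step 4: curr=43, set curr.next=prev(38) | reversed so far: 43 -> 38 -> 3 -> 20
Step 5: curr=39, set curr.next=prev(43) | reversed so far: 39 -> 43 -> 38 -> 3 -> 20
Step 6: curr=24, set curr.next=prev(39) | reversed so far: 24 -> 39 -> 43 -> 38 -> 3 -> 20

24 -> 39 -> 43 -> 38 -> 3 -> 20 -> None


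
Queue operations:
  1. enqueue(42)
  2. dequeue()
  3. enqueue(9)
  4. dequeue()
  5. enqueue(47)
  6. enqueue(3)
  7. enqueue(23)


enqueue(42) -> [42]
dequeue()->42, []
enqueue(9) -> [9]
dequeue()->9, []
enqueue(47) -> [47]
enqueue(3) -> [47, 3]
enqueue(23) -> [47, 3, 23]

Final queue: [47, 3, 23]


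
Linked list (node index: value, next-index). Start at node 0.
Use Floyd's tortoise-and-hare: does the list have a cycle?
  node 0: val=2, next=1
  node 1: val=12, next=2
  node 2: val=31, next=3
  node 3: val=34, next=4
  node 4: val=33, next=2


Floyd's tortoise (slow, +1) and hare (fast, +2):
  init: slow=0, fast=0
  step 1: slow=1, fast=2
  step 2: slow=2, fast=4
  step 3: slow=3, fast=3
  slow == fast at node 3: cycle detected

Cycle: yes


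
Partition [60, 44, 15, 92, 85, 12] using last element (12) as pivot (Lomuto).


Pivot: 12
Place pivot at 0: [12, 44, 15, 92, 85, 60]

Partitioned: [12, 44, 15, 92, 85, 60]


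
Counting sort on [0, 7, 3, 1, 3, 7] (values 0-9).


Input: [0, 7, 3, 1, 3, 7]
Counts: [1, 1, 0, 2, 0, 0, 0, 2, 0, 0]

Sorted: [0, 1, 3, 3, 7, 7]


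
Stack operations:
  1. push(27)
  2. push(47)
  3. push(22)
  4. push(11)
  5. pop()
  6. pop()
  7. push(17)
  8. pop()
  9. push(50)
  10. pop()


push(27) -> [27]
push(47) -> [27, 47]
push(22) -> [27, 47, 22]
push(11) -> [27, 47, 22, 11]
pop()->11, [27, 47, 22]
pop()->22, [27, 47]
push(17) -> [27, 47, 17]
pop()->17, [27, 47]
push(50) -> [27, 47, 50]
pop()->50, [27, 47]

Final stack: [27, 47]


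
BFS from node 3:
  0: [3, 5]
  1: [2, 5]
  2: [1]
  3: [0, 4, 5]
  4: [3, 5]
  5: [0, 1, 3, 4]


Visit 3, enqueue [0, 4, 5]
Visit 0, enqueue []
Visit 4, enqueue []
Visit 5, enqueue [1]
Visit 1, enqueue [2]
Visit 2, enqueue []

BFS order: [3, 0, 4, 5, 1, 2]


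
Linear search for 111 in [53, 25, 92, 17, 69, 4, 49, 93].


i=0: 53!=111
i=1: 25!=111
i=2: 92!=111
i=3: 17!=111
i=4: 69!=111
i=5: 4!=111
i=6: 49!=111
i=7: 93!=111

Not found, 8 comps


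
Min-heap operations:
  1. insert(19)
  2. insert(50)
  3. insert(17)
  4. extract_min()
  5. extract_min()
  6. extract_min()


insert(19) -> [19]
insert(50) -> [19, 50]
insert(17) -> [17, 50, 19]
extract_min()->17, [19, 50]
extract_min()->19, [50]
extract_min()->50, []

Final heap: []


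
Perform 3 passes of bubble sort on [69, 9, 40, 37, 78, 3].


Initial: [69, 9, 40, 37, 78, 3]
Pass 1: [9, 40, 37, 69, 3, 78] (4 swaps)
Pass 2: [9, 37, 40, 3, 69, 78] (2 swaps)
Pass 3: [9, 37, 3, 40, 69, 78] (1 swaps)

After 3 passes: [9, 37, 3, 40, 69, 78]


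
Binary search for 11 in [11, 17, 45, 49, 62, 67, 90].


Step 1: lo=0, hi=6, mid=3, val=49
Step 2: lo=0, hi=2, mid=1, val=17
Step 3: lo=0, hi=0, mid=0, val=11

Found at index 0


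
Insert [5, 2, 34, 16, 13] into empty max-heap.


Insert 5: [5]
Insert 2: [5, 2]
Insert 34: [34, 2, 5]
Insert 16: [34, 16, 5, 2]
Insert 13: [34, 16, 5, 2, 13]

Final heap: [34, 16, 5, 2, 13]


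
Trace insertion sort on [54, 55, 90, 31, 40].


Initial: [54, 55, 90, 31, 40]
Insert 55: [54, 55, 90, 31, 40]
Insert 90: [54, 55, 90, 31, 40]
Insert 31: [31, 54, 55, 90, 40]
Insert 40: [31, 40, 54, 55, 90]

Sorted: [31, 40, 54, 55, 90]


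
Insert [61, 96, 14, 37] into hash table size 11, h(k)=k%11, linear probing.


Insert 61: h=6 -> slot 6
Insert 96: h=8 -> slot 8
Insert 14: h=3 -> slot 3
Insert 37: h=4 -> slot 4

Table: [None, None, None, 14, 37, None, 61, None, 96, None, None]


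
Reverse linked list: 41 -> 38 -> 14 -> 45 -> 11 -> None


Step 1: curr=41, set curr.next=prev(None) | reversed so far: 41
Step 2: curr=38, set curr.next=prev(41) | reversed so far: 38 -> 41
Step 3: curr=14, set curr.next=prev(38) | reversed so far: 14 -> 38 -> 41
Step 4: curr=45, set curr.next=prev(14) | reversed so far: 45 -> 14 -> 38 -> 41
Step 5: curr=11, set curr.next=prev(45) | reversed so far: 11 -> 45 -> 14 -> 38 -> 41

11 -> 45 -> 14 -> 38 -> 41 -> None


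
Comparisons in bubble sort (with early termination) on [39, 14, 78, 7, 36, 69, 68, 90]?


Algorithm: bubble sort (with early termination)
Input: [39, 14, 78, 7, 36, 69, 68, 90]
Sorted: [7, 14, 36, 39, 68, 69, 78, 90]

22


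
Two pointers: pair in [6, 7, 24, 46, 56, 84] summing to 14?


lo=0(6)+hi=5(84)=90
lo=0(6)+hi=4(56)=62
lo=0(6)+hi=3(46)=52
lo=0(6)+hi=2(24)=30
lo=0(6)+hi=1(7)=13

No pair found


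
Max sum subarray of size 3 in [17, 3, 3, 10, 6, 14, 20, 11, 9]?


[0:3]: 23
[1:4]: 16
[2:5]: 19
[3:6]: 30
[4:7]: 40
[5:8]: 45
[6:9]: 40

Max: 45 at [5:8]


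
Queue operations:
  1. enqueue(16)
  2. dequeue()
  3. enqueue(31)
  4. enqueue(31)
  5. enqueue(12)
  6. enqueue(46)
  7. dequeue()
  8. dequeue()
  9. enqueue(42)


enqueue(16) -> [16]
dequeue()->16, []
enqueue(31) -> [31]
enqueue(31) -> [31, 31]
enqueue(12) -> [31, 31, 12]
enqueue(46) -> [31, 31, 12, 46]
dequeue()->31, [31, 12, 46]
dequeue()->31, [12, 46]
enqueue(42) -> [12, 46, 42]

Final queue: [12, 46, 42]


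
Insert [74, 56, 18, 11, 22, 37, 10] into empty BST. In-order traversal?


Insert 74: root
Insert 56: L from 74
Insert 18: L from 74 -> L from 56
Insert 11: L from 74 -> L from 56 -> L from 18
Insert 22: L from 74 -> L from 56 -> R from 18
Insert 37: L from 74 -> L from 56 -> R from 18 -> R from 22
Insert 10: L from 74 -> L from 56 -> L from 18 -> L from 11

In-order: [10, 11, 18, 22, 37, 56, 74]


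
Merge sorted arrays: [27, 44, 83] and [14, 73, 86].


Take 14 from B
Take 27 from A
Take 44 from A
Take 73 from B
Take 83 from A

Merged: [14, 27, 44, 73, 83, 86]


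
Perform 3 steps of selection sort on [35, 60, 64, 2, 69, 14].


Initial: [35, 60, 64, 2, 69, 14]
Step 1: min=2 at 3
  Swap: [2, 60, 64, 35, 69, 14]
Step 2: min=14 at 5
  Swap: [2, 14, 64, 35, 69, 60]
Step 3: min=35 at 3
  Swap: [2, 14, 35, 64, 69, 60]

After 3 steps: [2, 14, 35, 64, 69, 60]


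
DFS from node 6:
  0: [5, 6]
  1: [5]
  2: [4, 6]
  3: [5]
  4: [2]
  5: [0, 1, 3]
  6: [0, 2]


Visit 6, push [2, 0]
Visit 0, push [5]
Visit 5, push [3, 1]
Visit 1, push []
Visit 3, push []
Visit 2, push [4]
Visit 4, push []

DFS order: [6, 0, 5, 1, 3, 2, 4]


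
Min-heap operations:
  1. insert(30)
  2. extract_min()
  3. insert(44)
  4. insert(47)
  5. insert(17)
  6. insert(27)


insert(30) -> [30]
extract_min()->30, []
insert(44) -> [44]
insert(47) -> [44, 47]
insert(17) -> [17, 47, 44]
insert(27) -> [17, 27, 44, 47]

Final heap: [17, 27, 44, 47]


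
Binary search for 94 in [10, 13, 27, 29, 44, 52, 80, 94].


Step 1: lo=0, hi=7, mid=3, val=29
Step 2: lo=4, hi=7, mid=5, val=52
Step 3: lo=6, hi=7, mid=6, val=80
Step 4: lo=7, hi=7, mid=7, val=94

Found at index 7


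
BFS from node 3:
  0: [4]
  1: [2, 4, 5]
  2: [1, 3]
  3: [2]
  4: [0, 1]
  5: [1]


Visit 3, enqueue [2]
Visit 2, enqueue [1]
Visit 1, enqueue [4, 5]
Visit 4, enqueue [0]
Visit 5, enqueue []
Visit 0, enqueue []

BFS order: [3, 2, 1, 4, 5, 0]


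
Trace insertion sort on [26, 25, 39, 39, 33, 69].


Initial: [26, 25, 39, 39, 33, 69]
Insert 25: [25, 26, 39, 39, 33, 69]
Insert 39: [25, 26, 39, 39, 33, 69]
Insert 39: [25, 26, 39, 39, 33, 69]
Insert 33: [25, 26, 33, 39, 39, 69]
Insert 69: [25, 26, 33, 39, 39, 69]

Sorted: [25, 26, 33, 39, 39, 69]


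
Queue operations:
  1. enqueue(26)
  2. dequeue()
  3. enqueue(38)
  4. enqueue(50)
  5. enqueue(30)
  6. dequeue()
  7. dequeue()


enqueue(26) -> [26]
dequeue()->26, []
enqueue(38) -> [38]
enqueue(50) -> [38, 50]
enqueue(30) -> [38, 50, 30]
dequeue()->38, [50, 30]
dequeue()->50, [30]

Final queue: [30]


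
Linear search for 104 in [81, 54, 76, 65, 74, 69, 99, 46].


i=0: 81!=104
i=1: 54!=104
i=2: 76!=104
i=3: 65!=104
i=4: 74!=104
i=5: 69!=104
i=6: 99!=104
i=7: 46!=104

Not found, 8 comps


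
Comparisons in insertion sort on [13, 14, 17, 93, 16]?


Algorithm: insertion sort
Input: [13, 14, 17, 93, 16]
Sorted: [13, 14, 16, 17, 93]

6


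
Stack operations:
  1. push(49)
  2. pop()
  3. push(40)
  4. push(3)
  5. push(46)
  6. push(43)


push(49) -> [49]
pop()->49, []
push(40) -> [40]
push(3) -> [40, 3]
push(46) -> [40, 3, 46]
push(43) -> [40, 3, 46, 43]

Final stack: [40, 3, 46, 43]


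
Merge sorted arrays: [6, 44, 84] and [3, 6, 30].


Take 3 from B
Take 6 from A
Take 6 from B
Take 30 from B

Merged: [3, 6, 6, 30, 44, 84]


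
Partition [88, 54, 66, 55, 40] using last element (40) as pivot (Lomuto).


Pivot: 40
Place pivot at 0: [40, 54, 66, 55, 88]

Partitioned: [40, 54, 66, 55, 88]


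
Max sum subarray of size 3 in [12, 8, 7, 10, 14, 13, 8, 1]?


[0:3]: 27
[1:4]: 25
[2:5]: 31
[3:6]: 37
[4:7]: 35
[5:8]: 22

Max: 37 at [3:6]


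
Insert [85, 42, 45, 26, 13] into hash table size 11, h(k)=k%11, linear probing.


Insert 85: h=8 -> slot 8
Insert 42: h=9 -> slot 9
Insert 45: h=1 -> slot 1
Insert 26: h=4 -> slot 4
Insert 13: h=2 -> slot 2

Table: [None, 45, 13, None, 26, None, None, None, 85, 42, None]


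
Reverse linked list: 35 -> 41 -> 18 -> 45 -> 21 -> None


Step 1: curr=35, set curr.next=prev(None) | reversed so far: 35
Step 2: curr=41, set curr.next=prev(35) | reversed so far: 41 -> 35
Step 3: curr=18, set curr.next=prev(41) | reversed so far: 18 -> 41 -> 35
Step 4: curr=45, set curr.next=prev(18) | reversed so far: 45 -> 18 -> 41 -> 35
Step 5: curr=21, set curr.next=prev(45) | reversed so far: 21 -> 45 -> 18 -> 41 -> 35

21 -> 45 -> 18 -> 41 -> 35 -> None


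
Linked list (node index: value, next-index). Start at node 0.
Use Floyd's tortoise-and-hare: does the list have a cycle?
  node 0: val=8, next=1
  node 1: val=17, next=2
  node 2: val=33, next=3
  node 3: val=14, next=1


Floyd's tortoise (slow, +1) and hare (fast, +2):
  init: slow=0, fast=0
  step 1: slow=1, fast=2
  step 2: slow=2, fast=1
  step 3: slow=3, fast=3
  slow == fast at node 3: cycle detected

Cycle: yes


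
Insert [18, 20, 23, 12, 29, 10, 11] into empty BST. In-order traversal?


Insert 18: root
Insert 20: R from 18
Insert 23: R from 18 -> R from 20
Insert 12: L from 18
Insert 29: R from 18 -> R from 20 -> R from 23
Insert 10: L from 18 -> L from 12
Insert 11: L from 18 -> L from 12 -> R from 10

In-order: [10, 11, 12, 18, 20, 23, 29]


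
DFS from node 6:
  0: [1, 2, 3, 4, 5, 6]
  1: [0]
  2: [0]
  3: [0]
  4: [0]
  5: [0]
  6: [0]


Visit 6, push [0]
Visit 0, push [5, 4, 3, 2, 1]
Visit 1, push []
Visit 2, push []
Visit 3, push []
Visit 4, push []
Visit 5, push []

DFS order: [6, 0, 1, 2, 3, 4, 5]


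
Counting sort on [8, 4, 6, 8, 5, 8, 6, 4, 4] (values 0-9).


Input: [8, 4, 6, 8, 5, 8, 6, 4, 4]
Counts: [0, 0, 0, 0, 3, 1, 2, 0, 3, 0]

Sorted: [4, 4, 4, 5, 6, 6, 8, 8, 8]


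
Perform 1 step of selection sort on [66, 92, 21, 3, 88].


Initial: [66, 92, 21, 3, 88]
Step 1: min=3 at 3
  Swap: [3, 92, 21, 66, 88]

After 1 step: [3, 92, 21, 66, 88]


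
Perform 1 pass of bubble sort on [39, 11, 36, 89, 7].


Initial: [39, 11, 36, 89, 7]
Pass 1: [11, 36, 39, 7, 89] (3 swaps)

After 1 pass: [11, 36, 39, 7, 89]


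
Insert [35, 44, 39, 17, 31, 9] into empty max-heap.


Insert 35: [35]
Insert 44: [44, 35]
Insert 39: [44, 35, 39]
Insert 17: [44, 35, 39, 17]
Insert 31: [44, 35, 39, 17, 31]
Insert 9: [44, 35, 39, 17, 31, 9]

Final heap: [44, 35, 39, 17, 31, 9]


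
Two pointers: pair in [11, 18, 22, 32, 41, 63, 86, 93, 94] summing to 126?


lo=0(11)+hi=8(94)=105
lo=1(18)+hi=8(94)=112
lo=2(22)+hi=8(94)=116
lo=3(32)+hi=8(94)=126

Yes: 32+94=126


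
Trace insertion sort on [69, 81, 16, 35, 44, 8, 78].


Initial: [69, 81, 16, 35, 44, 8, 78]
Insert 81: [69, 81, 16, 35, 44, 8, 78]
Insert 16: [16, 69, 81, 35, 44, 8, 78]
Insert 35: [16, 35, 69, 81, 44, 8, 78]
Insert 44: [16, 35, 44, 69, 81, 8, 78]
Insert 8: [8, 16, 35, 44, 69, 81, 78]
Insert 78: [8, 16, 35, 44, 69, 78, 81]

Sorted: [8, 16, 35, 44, 69, 78, 81]


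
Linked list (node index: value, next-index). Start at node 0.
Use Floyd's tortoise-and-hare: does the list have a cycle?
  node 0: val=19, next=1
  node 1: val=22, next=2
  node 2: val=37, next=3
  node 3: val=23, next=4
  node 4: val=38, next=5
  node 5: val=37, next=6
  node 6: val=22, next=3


Floyd's tortoise (slow, +1) and hare (fast, +2):
  init: slow=0, fast=0
  step 1: slow=1, fast=2
  step 2: slow=2, fast=4
  step 3: slow=3, fast=6
  step 4: slow=4, fast=4
  slow == fast at node 4: cycle detected

Cycle: yes


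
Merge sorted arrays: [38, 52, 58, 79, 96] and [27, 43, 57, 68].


Take 27 from B
Take 38 from A
Take 43 from B
Take 52 from A
Take 57 from B
Take 58 from A
Take 68 from B

Merged: [27, 38, 43, 52, 57, 58, 68, 79, 96]


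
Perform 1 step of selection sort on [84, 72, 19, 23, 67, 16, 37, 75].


Initial: [84, 72, 19, 23, 67, 16, 37, 75]
Step 1: min=16 at 5
  Swap: [16, 72, 19, 23, 67, 84, 37, 75]

After 1 step: [16, 72, 19, 23, 67, 84, 37, 75]


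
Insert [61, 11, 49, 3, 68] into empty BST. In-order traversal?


Insert 61: root
Insert 11: L from 61
Insert 49: L from 61 -> R from 11
Insert 3: L from 61 -> L from 11
Insert 68: R from 61

In-order: [3, 11, 49, 61, 68]


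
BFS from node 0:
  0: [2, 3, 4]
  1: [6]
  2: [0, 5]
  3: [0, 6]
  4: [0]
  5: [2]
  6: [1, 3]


Visit 0, enqueue [2, 3, 4]
Visit 2, enqueue [5]
Visit 3, enqueue [6]
Visit 4, enqueue []
Visit 5, enqueue []
Visit 6, enqueue [1]
Visit 1, enqueue []

BFS order: [0, 2, 3, 4, 5, 6, 1]


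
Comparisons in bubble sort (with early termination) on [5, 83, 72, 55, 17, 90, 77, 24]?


Algorithm: bubble sort (with early termination)
Input: [5, 83, 72, 55, 17, 90, 77, 24]
Sorted: [5, 17, 24, 55, 72, 77, 83, 90]

27


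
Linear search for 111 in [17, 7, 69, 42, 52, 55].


i=0: 17!=111
i=1: 7!=111
i=2: 69!=111
i=3: 42!=111
i=4: 52!=111
i=5: 55!=111

Not found, 6 comps


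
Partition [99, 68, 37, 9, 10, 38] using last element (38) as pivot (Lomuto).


Pivot: 38
  37 <= 38: swap -> [37, 68, 99, 9, 10, 38]
  9 <= 38: swap -> [37, 9, 99, 68, 10, 38]
  10 <= 38: swap -> [37, 9, 10, 68, 99, 38]
Place pivot at 3: [37, 9, 10, 38, 99, 68]

Partitioned: [37, 9, 10, 38, 99, 68]


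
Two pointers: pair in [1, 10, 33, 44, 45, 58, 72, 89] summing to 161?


lo=0(1)+hi=7(89)=90
lo=1(10)+hi=7(89)=99
lo=2(33)+hi=7(89)=122
lo=3(44)+hi=7(89)=133
lo=4(45)+hi=7(89)=134
lo=5(58)+hi=7(89)=147
lo=6(72)+hi=7(89)=161

Yes: 72+89=161


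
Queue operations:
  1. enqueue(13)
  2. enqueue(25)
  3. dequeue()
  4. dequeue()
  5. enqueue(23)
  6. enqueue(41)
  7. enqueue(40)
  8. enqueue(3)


enqueue(13) -> [13]
enqueue(25) -> [13, 25]
dequeue()->13, [25]
dequeue()->25, []
enqueue(23) -> [23]
enqueue(41) -> [23, 41]
enqueue(40) -> [23, 41, 40]
enqueue(3) -> [23, 41, 40, 3]

Final queue: [23, 41, 40, 3]


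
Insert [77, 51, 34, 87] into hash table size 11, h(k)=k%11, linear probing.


Insert 77: h=0 -> slot 0
Insert 51: h=7 -> slot 7
Insert 34: h=1 -> slot 1
Insert 87: h=10 -> slot 10

Table: [77, 34, None, None, None, None, None, 51, None, None, 87]


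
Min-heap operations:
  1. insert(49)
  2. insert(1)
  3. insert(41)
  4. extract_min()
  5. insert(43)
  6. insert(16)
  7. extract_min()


insert(49) -> [49]
insert(1) -> [1, 49]
insert(41) -> [1, 49, 41]
extract_min()->1, [41, 49]
insert(43) -> [41, 49, 43]
insert(16) -> [16, 41, 43, 49]
extract_min()->16, [41, 49, 43]

Final heap: [41, 49, 43]


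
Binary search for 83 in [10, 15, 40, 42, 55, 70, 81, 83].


Step 1: lo=0, hi=7, mid=3, val=42
Step 2: lo=4, hi=7, mid=5, val=70
Step 3: lo=6, hi=7, mid=6, val=81
Step 4: lo=7, hi=7, mid=7, val=83

Found at index 7


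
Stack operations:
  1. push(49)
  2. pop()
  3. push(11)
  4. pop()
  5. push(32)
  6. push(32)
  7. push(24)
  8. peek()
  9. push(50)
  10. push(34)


push(49) -> [49]
pop()->49, []
push(11) -> [11]
pop()->11, []
push(32) -> [32]
push(32) -> [32, 32]
push(24) -> [32, 32, 24]
peek()->24
push(50) -> [32, 32, 24, 50]
push(34) -> [32, 32, 24, 50, 34]

Final stack: [32, 32, 24, 50, 34]


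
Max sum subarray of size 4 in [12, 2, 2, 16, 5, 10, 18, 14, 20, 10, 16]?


[0:4]: 32
[1:5]: 25
[2:6]: 33
[3:7]: 49
[4:8]: 47
[5:9]: 62
[6:10]: 62
[7:11]: 60

Max: 62 at [5:9]


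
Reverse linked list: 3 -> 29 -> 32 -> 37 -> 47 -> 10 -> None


Step 1: curr=3, set curr.next=prev(None) | reversed so far: 3
Step 2: curr=29, set curr.next=prev(3) | reversed so far: 29 -> 3
Step 3: curr=32, set curr.next=prev(29) | reversed so far: 32 -> 29 -> 3
Step 4: curr=37, set curr.next=prev(32) | reversed so far: 37 -> 32 -> 29 -> 3
Step 5: curr=47, set curr.next=prev(37) | reversed so far: 47 -> 37 -> 32 -> 29 -> 3
Step 6: curr=10, set curr.next=prev(47) | reversed so far: 10 -> 47 -> 37 -> 32 -> 29 -> 3

10 -> 47 -> 37 -> 32 -> 29 -> 3 -> None


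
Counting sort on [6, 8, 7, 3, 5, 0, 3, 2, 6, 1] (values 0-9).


Input: [6, 8, 7, 3, 5, 0, 3, 2, 6, 1]
Counts: [1, 1, 1, 2, 0, 1, 2, 1, 1, 0]

Sorted: [0, 1, 2, 3, 3, 5, 6, 6, 7, 8]


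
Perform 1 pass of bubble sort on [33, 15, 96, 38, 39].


Initial: [33, 15, 96, 38, 39]
Pass 1: [15, 33, 38, 39, 96] (3 swaps)

After 1 pass: [15, 33, 38, 39, 96]


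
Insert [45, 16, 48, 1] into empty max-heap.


Insert 45: [45]
Insert 16: [45, 16]
Insert 48: [48, 16, 45]
Insert 1: [48, 16, 45, 1]

Final heap: [48, 16, 45, 1]


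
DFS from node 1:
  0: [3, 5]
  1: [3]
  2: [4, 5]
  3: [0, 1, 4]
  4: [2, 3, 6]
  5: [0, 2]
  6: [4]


Visit 1, push [3]
Visit 3, push [4, 0]
Visit 0, push [5]
Visit 5, push [2]
Visit 2, push [4]
Visit 4, push [6]
Visit 6, push []

DFS order: [1, 3, 0, 5, 2, 4, 6]


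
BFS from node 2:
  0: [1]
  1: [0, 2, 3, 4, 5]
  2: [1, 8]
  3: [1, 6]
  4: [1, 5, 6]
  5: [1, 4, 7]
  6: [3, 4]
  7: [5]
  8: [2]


Visit 2, enqueue [1, 8]
Visit 1, enqueue [0, 3, 4, 5]
Visit 8, enqueue []
Visit 0, enqueue []
Visit 3, enqueue [6]
Visit 4, enqueue []
Visit 5, enqueue [7]
Visit 6, enqueue []
Visit 7, enqueue []

BFS order: [2, 1, 8, 0, 3, 4, 5, 6, 7]


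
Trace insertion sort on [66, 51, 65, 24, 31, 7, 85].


Initial: [66, 51, 65, 24, 31, 7, 85]
Insert 51: [51, 66, 65, 24, 31, 7, 85]
Insert 65: [51, 65, 66, 24, 31, 7, 85]
Insert 24: [24, 51, 65, 66, 31, 7, 85]
Insert 31: [24, 31, 51, 65, 66, 7, 85]
Insert 7: [7, 24, 31, 51, 65, 66, 85]
Insert 85: [7, 24, 31, 51, 65, 66, 85]

Sorted: [7, 24, 31, 51, 65, 66, 85]
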